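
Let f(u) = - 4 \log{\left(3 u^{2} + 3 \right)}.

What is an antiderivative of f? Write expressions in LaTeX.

Whatever form F(u) takes, F'(u) = f(u) is non-negotiable.
Check: d/du[4 \left(- u \log{\left(3 u^{2} + 3 \right)} + 2 u - 2 \operatorname{atan}{\left(u \right)}\right)] = - 4 \log{\left(u^{2} + 1 \right)} - 4 \log{\left(3 \right)}, which equals f(u).

An antiderivative is F(u) = 4 \left(- u \log{\left(3 u^{2} + 3 \right)} + 2 u - 2 \operatorname{atan}{\left(u \right)}\right).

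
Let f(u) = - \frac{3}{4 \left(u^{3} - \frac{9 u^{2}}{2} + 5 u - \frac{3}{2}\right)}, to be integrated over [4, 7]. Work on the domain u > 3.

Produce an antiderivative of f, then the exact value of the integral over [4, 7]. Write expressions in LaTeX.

Antiderivative: F(u) = - \frac{3 \log{\left(u - 3 \right)}}{20} + \frac{3 \log{\left(u - 1 \right)}}{4} - \frac{3 \log{\left(u - \frac{1}{2} \right)}}{5}; value = - \frac{3 \log{\left(\frac{13}{2} \right)}}{5} - \frac{3 \log{\left(3 \right)}}{4} - \frac{3 \log{\left(4 \right)}}{20} + \frac{3 \log{\left(\frac{7}{2} \right)}}{5} + \frac{3 \log{\left(6 \right)}}{4}

The denominator factors as 2 \left(u - 3\right) \left(u - 1\right) \left(2 u - 1\right); partial fractions split f into directly integrable pieces: - \frac{6}{5 \left(2 u - 1\right)} + \frac{3}{4 \left(u - 1\right)} - \frac{3}{20 \left(u - 3\right)}.
F(u) = - \frac{3 \log{\left(u - 3 \right)}}{20} + \frac{3 \log{\left(u - 1 \right)}}{4} - \frac{3 \log{\left(u - \frac{1}{2} \right)}}{5} is an antiderivative of f.
Check: d/du[- \frac{3 \log{\left(u - 3 \right)}}{20} + \frac{3 \log{\left(u - 1 \right)}}{4} - \frac{3 \log{\left(u - \frac{1}{2} \right)}}{5}] = - \frac{3}{4 u^{3} - 18 u^{2} + 20 u - 6}, which equals f(u).
F(7) = - \frac{3 \log{\left(\frac{13}{2} \right)}}{5} - \frac{3 \log{\left(4 \right)}}{20} + \frac{3 \log{\left(6 \right)}}{4}; F(4) = - \frac{3 \log{\left(\frac{7}{2} \right)}}{5} + \frac{3 \log{\left(3 \right)}}{4}.
Integral = F(7) - F(4) = - \frac{3 \log{\left(\frac{13}{2} \right)}}{5} - \frac{3 \log{\left(3 \right)}}{4} - \frac{3 \log{\left(4 \right)}}{20} + \frac{3 \log{\left(\frac{7}{2} \right)}}{5} + \frac{3 \log{\left(6 \right)}}{4}.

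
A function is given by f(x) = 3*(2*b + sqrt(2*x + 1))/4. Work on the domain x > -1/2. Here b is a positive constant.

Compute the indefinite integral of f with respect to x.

F(x) = 3*b*x/2 + x*sqrt(2*x + 1)/2 + sqrt(2*x + 1)/4 + C

An antiderivative F(x) passes only if d/dx[F] lands on f(x) exactly.
Check: d/dx[3*b*x/2 + x*sqrt(2*x + 1)/2 + sqrt(2*x + 1)/4] = (6*b*sqrt(2*x + 1) + 6*x + 3)/(4*sqrt(2*x + 1)), which equals f(x).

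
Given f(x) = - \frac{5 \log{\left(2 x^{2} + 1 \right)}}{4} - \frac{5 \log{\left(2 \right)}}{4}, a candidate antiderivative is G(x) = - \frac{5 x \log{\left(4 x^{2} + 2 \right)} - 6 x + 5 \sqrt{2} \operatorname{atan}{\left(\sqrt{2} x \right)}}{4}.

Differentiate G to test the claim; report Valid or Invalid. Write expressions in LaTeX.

Invalid: d/dx[G] - f = -1, which is not 0.

d/dx[G] = - \frac{5 \log{\left(2 x^{2} + 1 \right)}}{4} - 1 - \frac{5 \log{\left(2 \right)}}{4}
d/dx[G] - f(x) = -1 != 0.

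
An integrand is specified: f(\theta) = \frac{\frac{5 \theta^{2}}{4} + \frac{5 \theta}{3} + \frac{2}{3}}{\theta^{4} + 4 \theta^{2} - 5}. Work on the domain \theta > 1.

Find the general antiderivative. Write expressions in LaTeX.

The denominator factors as 12 \left(\theta - 1\right) \left(\theta + 1\right) \left(\theta^{2} + 5\right); partial fractions split f into directly integrable pieces: - \frac{20 \theta - 67}{72 \left(\theta^{2} + 5\right)} - \frac{1}{48 \left(\theta + 1\right)} + \frac{43}{144 \left(\theta - 1\right)}.
Check: d/d\theta[\frac{43 \log{\left(\theta - 1 \right)}}{144} - \frac{\log{\left(\theta + 1 \right)}}{48} - \frac{5 \log{\left(\theta^{2} + 5 \right)}}{36} + \frac{67 \sqrt{5} \operatorname{atan}{\left(\frac{\sqrt{5} \theta}{5} \right)}}{360}] = \frac{15 \theta^{2} + 20 \theta + 8}{12 \theta^{4} + 48 \theta^{2} - 60}, which equals f(\theta).

F(\theta) = \frac{43 \log{\left(\theta - 1 \right)}}{144} - \frac{\log{\left(\theta + 1 \right)}}{48} - \frac{5 \log{\left(\theta^{2} + 5 \right)}}{36} + \frac{67 \sqrt{5} \operatorname{atan}{\left(\frac{\sqrt{5} \theta}{5} \right)}}{360} + C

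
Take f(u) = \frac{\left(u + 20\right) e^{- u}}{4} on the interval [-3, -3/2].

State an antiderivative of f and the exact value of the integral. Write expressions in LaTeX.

f has the shape v'r + vr' for v = - \frac{u}{4} - \frac{21}{4} and r = e^{- u} — it is the derivative of the product v*r.
F(u) = \frac{\left(- u - 21\right) e^{- u}}{4} is an antiderivative of f.
Check: d/du[\frac{\left(- u - 21\right) e^{- u}}{4}] = \frac{\left(u + 20\right) e^{- u}}{4} = f(u).
F(-3/2) = - \frac{39 e^{\frac{3}{2}}}{8}; F(-3) = - \frac{9 e^{3}}{2}.
Integral = F(-3/2) - F(-3) = - \frac{39 e^{\frac{3}{2}}}{8} + \frac{9 e^{3}}{2}.

Antiderivative: F(u) = \frac{\left(- u - 21\right) e^{- u}}{4}; value = - \frac{39 e^{\frac{3}{2}}}{8} + \frac{9 e^{3}}{2}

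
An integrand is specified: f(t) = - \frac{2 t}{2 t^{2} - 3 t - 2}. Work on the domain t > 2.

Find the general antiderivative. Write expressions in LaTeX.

F(t) = - \frac{4 \log{\left(t - 2 \right)}}{5} - \frac{\log{\left(t + \frac{1}{2} \right)}}{5} + C

Factor the denominator (\left(t - 2\right) \left(2 t + 1\right)) and decompose: f = - \frac{2}{5 \left(2 t + 1\right)} - \frac{4}{5 \left(t - 2\right)}; each piece integrates to a log, atan, or power term.
Check: d/dt[- \frac{4 \log{\left(t - 2 \right)}}{5} - \frac{\log{\left(t + \frac{1}{2} \right)}}{5}] = - \frac{2 t}{2 t^{2} - 3 t - 2} = f(t).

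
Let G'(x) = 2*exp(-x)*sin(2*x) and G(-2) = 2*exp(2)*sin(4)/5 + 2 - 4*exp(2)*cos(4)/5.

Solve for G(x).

G(x) = -2*(-5*exp(x) + sin(2*x) + 2*cos(2*x))*exp(-x)/5

Recover the given G'(x) by differentiating a candidate G(x); any mismatch rules it out.
A general antiderivative is -2*exp(-x)*sin(2*x)/5 - 4*exp(-x)*cos(2*x)/5 + C.
The condition gives C = 2*exp(2)*sin(4)/5 + 2 - 4*exp(2)*cos(4)/5 - (2*exp(2)*sin(4)/5 - 4*exp(2)*cos(4)/5) = 2.
So G(x) = -2*(-5*exp(x) + sin(2*x) + 2*cos(2*x))*exp(-x)/5.
Check: d/dx[-2*(-5*exp(x) + sin(2*x) + 2*cos(2*x))*exp(-x)/5] = 2*exp(-x)*sin(2*x) = G'(x).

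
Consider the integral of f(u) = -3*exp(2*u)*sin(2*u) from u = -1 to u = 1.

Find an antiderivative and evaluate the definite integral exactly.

Antiderivative: F(u) = -3*exp(2*u)*sin(2*u)/4 + 3*exp(2*u)*cos(2*u)/4; value = -3*exp(2)*sin(2)/4 + 3*exp(2)*cos(2)/4 - 3*exp(-2)*sin(2)/4 - 3*exp(-2)*cos(2)/4

Since d/du undoes antidifferentiation here, F'(u) = f(u) is required of F(u).
F(u) = -3*exp(2*u)*sin(2*u)/4 + 3*exp(2*u)*cos(2*u)/4 is an antiderivative of f.
Check: d/du[-3*exp(2*u)*sin(2*u)/4 + 3*exp(2*u)*cos(2*u)/4] = -3*exp(2*u)*sin(2*u) = f(u).
F(1) = -3*exp(2)*sin(2)/4 + 3*exp(2)*cos(2)/4; F(-1) = 3*exp(-2)*cos(2)/4 + 3*exp(-2)*sin(2)/4.
Integral = F(1) - F(-1) = -3*exp(2)*sin(2)/4 + 3*exp(2)*cos(2)/4 - 3*exp(-2)*sin(2)/4 - 3*exp(-2)*cos(2)/4.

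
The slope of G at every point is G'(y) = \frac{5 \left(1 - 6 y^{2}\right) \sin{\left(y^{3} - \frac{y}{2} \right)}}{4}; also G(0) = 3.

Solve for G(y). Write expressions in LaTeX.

G(y) = \frac{5 \cos{\left(y^{3} - \frac{y}{2} \right)} + 1}{2}

The substitution u = y^{3} - \frac{y}{2} works: G'(y) is exactly (dG/du)*(du/dy) for that inner function.
A general antiderivative is \frac{5 \cos{\left(y^{3} - \frac{y}{2} \right)}}{2} + C.
The condition gives C = 3 - (\frac{5}{2}) = \frac{1}{2}.
So G(y) = \frac{5 \cos{\left(y^{3} - \frac{y}{2} \right)} + 1}{2}.
Check: d/dy[\frac{5 \cos{\left(y^{3} - \frac{y}{2} \right)} + 1}{2}] = - \frac{15 y^{2} \sin{\left(y^{3} - \frac{y}{2} \right)}}{2} + \frac{5 \sin{\left(y^{3} - \frac{y}{2} \right)}}{4}, which equals G'(y).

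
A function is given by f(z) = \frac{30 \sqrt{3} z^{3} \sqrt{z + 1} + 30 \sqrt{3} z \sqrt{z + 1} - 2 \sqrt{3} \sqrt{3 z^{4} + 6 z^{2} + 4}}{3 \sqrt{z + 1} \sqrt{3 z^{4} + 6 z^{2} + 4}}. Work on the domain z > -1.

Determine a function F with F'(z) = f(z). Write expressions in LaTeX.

A candidate is checked by its d/dz: the result must match f(z).
Check: d/dz[\frac{\sqrt{3} \left(- 4 \sqrt{z + 1} + 5 \sqrt{3 z^{4} + 6 z^{2} + 4}\right)}{3}] = \frac{30 \sqrt{3} z^{3} \sqrt{z + 1} + 30 \sqrt{3} z \sqrt{z + 1} - 2 \sqrt{3} \sqrt{3 z^{4} + 6 z^{2} + 4}}{3 \sqrt{z + 1} \sqrt{3 z^{4} + 6 z^{2} + 4}} = f(z).

An antiderivative is F(z) = \frac{\sqrt{3} \left(- 4 \sqrt{z + 1} + 5 \sqrt{3 z^{4} + 6 z^{2} + 4}\right)}{3}.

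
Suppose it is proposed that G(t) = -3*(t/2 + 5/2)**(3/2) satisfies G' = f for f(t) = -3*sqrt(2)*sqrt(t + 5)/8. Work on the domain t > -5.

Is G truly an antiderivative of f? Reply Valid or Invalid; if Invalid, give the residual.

d/dt[G] = -9*sqrt(2)*sqrt(t + 5)/8
d/dt[G] - f(t) = -3*sqrt(2)*sqrt(t + 5)/4 != 0.

Invalid: d/dt[G] - f = -3*sqrt(2)*sqrt(t + 5)/4, which is not 0.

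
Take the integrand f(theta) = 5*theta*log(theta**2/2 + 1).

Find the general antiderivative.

A first test for any F(theta): its theta-derivative must equal f(theta) identically.
Check: d/dtheta[5*theta**2*log(theta**2/2 + 1)/2 - 5*theta**2/2 + 5*log(theta**2 + 2)] = 5*theta*log(theta**2/2 + 1) = f(theta).

F(theta) = 5*theta**2*log(theta**2/2 + 1)/2 - 5*theta**2/2 + 5*log(theta**2 + 2) + C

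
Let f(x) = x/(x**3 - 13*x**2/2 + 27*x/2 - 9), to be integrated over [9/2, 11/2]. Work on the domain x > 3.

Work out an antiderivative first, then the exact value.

Antiderivative: F(x) = -4*log(x - 2) + 2*log(2*x**2 - 9*x + 9); value = -4*log(7/2) - 2*log(9) + 4*log(5/2) + 2*log(20)

The denominator factors as (x - 3)*(x - 2)*(2*x - 3); partial fractions split f into directly integrable pieces: 4/(2*x - 3) - 4/(x - 2) + 2/(x - 3).
F(x) = -4*log(x - 2) + 2*log(2*x**2 - 9*x + 9) is an antiderivative of f.
Check: d/dx[-4*log(x - 2) + 2*log(2*x**2 - 9*x + 9)] = 2*x/(2*x**3 - 13*x**2 + 27*x - 18), which equals f(x).
F(11/2) = -4*log(7/2) + 2*log(20); F(9/2) = -4*log(5/2) + 2*log(9).
Integral = F(11/2) - F(9/2) = -4*log(7/2) - 2*log(9) + 4*log(5/2) + 2*log(20).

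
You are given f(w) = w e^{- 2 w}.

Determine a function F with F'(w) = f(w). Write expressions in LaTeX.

An antiderivative is F(w) = - \frac{\left(2 w + 1\right) e^{- 2 w}}{4}.

Recognize the product-rule pattern: f = u'v + uv' with u = - \frac{w}{2} - \frac{1}{4}, v = e^{- 2 w}, so integration by parts undoes it.
Check: d/dw[- \frac{\left(2 w + 1\right) e^{- 2 w}}{4}] = w e^{- 2 w} = f(w).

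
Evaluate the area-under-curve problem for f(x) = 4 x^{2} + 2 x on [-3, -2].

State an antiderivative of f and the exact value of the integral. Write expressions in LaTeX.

The integrand splits into summands that can be handled one at a time.
F(x) = \frac{x^{2} \left(4 x + 3\right)}{3} is an antiderivative of f.
Check: d/dx[\frac{x^{2} \left(4 x + 3\right)}{3}] = 4 x^{2} + 2 x = f(x).
F(-2) = - \frac{20}{3}; F(-3) = -27.
Integral = F(-2) - F(-3) = \frac{61}{3}.

Antiderivative: F(x) = \frac{x^{2} \left(4 x + 3\right)}{3}; value = \frac{61}{3}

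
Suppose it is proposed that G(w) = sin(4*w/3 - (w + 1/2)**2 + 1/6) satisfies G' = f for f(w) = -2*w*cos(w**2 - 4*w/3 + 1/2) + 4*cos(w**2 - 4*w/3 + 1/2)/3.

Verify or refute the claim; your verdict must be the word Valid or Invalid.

Invalid: d/dw[G] - f = 2*w*cos(w**2 - 4*w/3 + 1/2) - 2*w*cos(w**2 - w/3 + 1/12) - 4*cos(w**2 - 4*w/3 + 1/2)/3 + cos(w**2 - w/3 + 1/12)/3, which is not 0.

d/dw[G] = -2*w*cos(w**2 - w/3 + 1/12) + cos(w**2 - w/3 + 1/12)/3
d/dw[G] - f(w) = 2*w*cos(w**2 - 4*w/3 + 1/2) - 2*w*cos(w**2 - w/3 + 1/12) - 4*cos(w**2 - 4*w/3 + 1/2)/3 + cos(w**2 - w/3 + 1/12)/3 != 0.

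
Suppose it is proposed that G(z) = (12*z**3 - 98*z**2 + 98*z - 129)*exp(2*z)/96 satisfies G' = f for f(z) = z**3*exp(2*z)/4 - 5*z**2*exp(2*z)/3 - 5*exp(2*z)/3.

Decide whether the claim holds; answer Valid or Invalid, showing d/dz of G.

Valid. The derivative of G reproduces f.

d/dz[G] = z**3*exp(2*z)/4 - 5*z**2*exp(2*z)/3 - 5*exp(2*z)/3
This equals f(z) exactly, so the claim holds.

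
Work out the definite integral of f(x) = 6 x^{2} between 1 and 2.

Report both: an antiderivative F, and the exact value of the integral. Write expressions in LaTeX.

For F(x) to be correct the identity F'(x) - f(x) = 0 must hold.
F(x) = 2 x^{3} is an antiderivative of f.
Check: d/dx[2 x^{3}] = 6 x^{2} = f(x).
F(2) = 16; F(1) = 2.
Integral = F(2) - F(1) = 14.

Antiderivative: F(x) = 2 x^{3}; value = 14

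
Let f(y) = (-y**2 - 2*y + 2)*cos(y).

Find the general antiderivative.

For F(y) to be correct the identity F'(y) - f(y) = 0 must hold.
Check: d/dy[-y**2*sin(y) - 2*y*sin(y) - 2*y*cos(y) + 4*sin(y) - 2*cos(y)] = -y**2*cos(y) - 2*y*cos(y) + 2*cos(y), which equals f(y).

F(y) = -y**2*sin(y) - 2*y*sin(y) - 2*y*cos(y) + 4*sin(y) - 2*cos(y) + C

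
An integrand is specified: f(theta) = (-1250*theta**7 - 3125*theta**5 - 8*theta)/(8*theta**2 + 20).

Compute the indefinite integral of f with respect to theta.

Since d/dtheta undoes antidifferentiation here, F'(theta) = f(theta) is required of F(theta).
Check: d/dtheta[(-625*theta**6 - 12*log(2*theta**2 + 5))/24] = (-1250*theta**7 - 3125*theta**5 - 8*theta)/(8*theta**2 + 20) = f(theta).

F(theta) = (-625*theta**6 - 12*log(2*theta**2 + 5))/24 + C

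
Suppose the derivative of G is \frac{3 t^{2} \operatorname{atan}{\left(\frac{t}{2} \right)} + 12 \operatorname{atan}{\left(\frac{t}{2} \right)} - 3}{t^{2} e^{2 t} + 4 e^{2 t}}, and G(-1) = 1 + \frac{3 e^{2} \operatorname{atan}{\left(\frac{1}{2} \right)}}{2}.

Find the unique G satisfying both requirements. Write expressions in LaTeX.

G(t) = 1 - \frac{3 e^{- 2 t} \operatorname{atan}{\left(\frac{t}{2} \right)}}{2}

Recognize the product-rule pattern: G'(t) = u'v + uv' with u = - \frac{3 \operatorname{atan}{\left(\frac{t}{2} \right)}}{2}, v = e^{- 2 t}, so integration by parts undoes it.
A general antiderivative is - \frac{3 e^{- 2 t} \operatorname{atan}{\left(\frac{t}{2} \right)}}{2} + C.
The condition gives C = 1 + \frac{3 e^{2} \operatorname{atan}{\left(\frac{1}{2} \right)}}{2} - (\frac{3 e^{2} \operatorname{atan}{\left(\frac{1}{2} \right)}}{2}) = 1.
So G(t) = 1 - \frac{3 e^{- 2 t} \operatorname{atan}{\left(\frac{t}{2} \right)}}{2}.
Check: d/dt[1 - \frac{3 e^{- 2 t} \operatorname{atan}{\left(\frac{t}{2} \right)}}{2}] = \frac{3 t^{2} \operatorname{atan}{\left(\frac{t}{2} \right)} + 12 \operatorname{atan}{\left(\frac{t}{2} \right)} - 3}{t^{2} e^{2 t} + 4 e^{2 t}} = G'(t).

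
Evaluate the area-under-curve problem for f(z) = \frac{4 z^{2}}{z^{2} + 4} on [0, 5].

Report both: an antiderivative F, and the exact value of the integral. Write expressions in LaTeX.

Antiderivative: F(z) = 4 z - 8 \operatorname{atan}{\left(\frac{z}{2} \right)}; value = 20 - 8 \operatorname{atan}{\left(\frac{5}{2} \right)}

A candidate is checked by its d/dz: the result must match f(z).
F(z) = 4 z - 8 \operatorname{atan}{\left(\frac{z}{2} \right)} is an antiderivative of f.
Check: d/dz[4 z - 8 \operatorname{atan}{\left(\frac{z}{2} \right)}] = \frac{4 z^{2}}{z^{2} + 4} = f(z).
F(5) = 20 - 8 \operatorname{atan}{\left(\frac{5}{2} \right)}; F(0) = 0.
Integral = F(5) - F(0) = 20 - 8 \operatorname{atan}{\left(\frac{5}{2} \right)}.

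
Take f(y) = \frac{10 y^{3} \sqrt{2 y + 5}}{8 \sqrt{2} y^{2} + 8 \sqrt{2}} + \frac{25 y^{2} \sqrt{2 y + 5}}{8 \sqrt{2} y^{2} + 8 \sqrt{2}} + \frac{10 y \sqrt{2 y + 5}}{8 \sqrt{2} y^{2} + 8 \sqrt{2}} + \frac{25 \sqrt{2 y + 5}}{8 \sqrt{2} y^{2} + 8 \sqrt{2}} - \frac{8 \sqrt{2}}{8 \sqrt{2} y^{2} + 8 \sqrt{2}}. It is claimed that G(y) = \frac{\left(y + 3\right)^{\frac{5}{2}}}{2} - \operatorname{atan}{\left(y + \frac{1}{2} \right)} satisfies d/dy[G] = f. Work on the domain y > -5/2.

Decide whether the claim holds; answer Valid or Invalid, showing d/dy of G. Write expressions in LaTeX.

d/dy[G] = \frac{20 y^{3} \sqrt{y + 3} + 80 y^{2} \sqrt{y + 3} + 85 y \sqrt{y + 3} + 75 \sqrt{y + 3} - 16}{16 y^{2} + 16 y + 20}
d/dy[G] - f(y) = \frac{80 y^{5} \sqrt{y + 3} - 40 \sqrt{2} y^{5} \sqrt{2 y + 5} + 320 y^{4} \sqrt{y + 3} - 140 \sqrt{2} y^{4} \sqrt{2 y + 5} + 420 y^{3} \sqrt{y + 3} - 190 \sqrt{2} y^{3} \sqrt{2 y + 5} + 620 y^{2} \sqrt{y + 3} - 265 \sqrt{2} y^{2} \sqrt{2 y + 5} + 340 y \sqrt{y + 3} - 150 \sqrt{2} y \sqrt{2 y + 5} + 64 y + 300 \sqrt{y + 3} - 125 \sqrt{2} \sqrt{2 y + 5} + 16}{64 y^{4} + 64 y^{3} + 144 y^{2} + 64 y + 80} != 0.

Invalid: d/dy[G] - f = \frac{80 y^{5} \sqrt{y + 3} - 40 \sqrt{2} y^{5} \sqrt{2 y + 5} + 320 y^{4} \sqrt{y + 3} - 140 \sqrt{2} y^{4} \sqrt{2 y + 5} + 420 y^{3} \sqrt{y + 3} - 190 \sqrt{2} y^{3} \sqrt{2 y + 5} + 620 y^{2} \sqrt{y + 3} - 265 \sqrt{2} y^{2} \sqrt{2 y + 5} + 340 y \sqrt{y + 3} - 150 \sqrt{2} y \sqrt{2 y + 5} + 64 y + 300 \sqrt{y + 3} - 125 \sqrt{2} \sqrt{2 y + 5} + 16}{64 y^{4} + 64 y^{3} + 144 y^{2} + 64 y + 80}, which is not 0.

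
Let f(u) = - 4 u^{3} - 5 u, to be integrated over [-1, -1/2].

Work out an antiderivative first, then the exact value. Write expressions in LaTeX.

The integrand splits into summands that can be handled one at a time.
F(u) = \frac{- 2 u^{4} - 5 u^{2} - 1}{2} is an antiderivative of f.
Check: d/du[\frac{- 2 u^{4} - 5 u^{2} - 1}{2}] = - 4 u^{3} - 5 u = f(u).
F(-1/2) = - \frac{19}{16}; F(-1) = -4.
Integral = F(-1/2) - F(-1) = \frac{45}{16}.

Antiderivative: F(u) = \frac{- 2 u^{4} - 5 u^{2} - 1}{2}; value = \frac{45}{16}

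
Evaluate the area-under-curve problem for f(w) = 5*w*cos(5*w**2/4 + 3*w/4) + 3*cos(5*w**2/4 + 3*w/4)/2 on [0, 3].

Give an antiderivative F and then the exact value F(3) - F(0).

The substitution u = 5*w**2/4 + 3*w/4 works: f is exactly (dF/du)*(du/dw) for that inner function.
F(w) = 2*sin(5*w**2/4 + 3*w/4) is an antiderivative of f.
Check: d/dw[2*sin(5*w**2/4 + 3*w/4)] = 5*w*cos(5*w**2/4 + 3*w/4) + 3*cos(5*w**2/4 + 3*w/4)/2 = f(w).
F(3) = 2*sin(27/2); F(0) = 0.
Integral = F(3) - F(0) = 2*sin(27/2).

Antiderivative: F(w) = 2*sin(5*w**2/4 + 3*w/4); value = 2*sin(27/2)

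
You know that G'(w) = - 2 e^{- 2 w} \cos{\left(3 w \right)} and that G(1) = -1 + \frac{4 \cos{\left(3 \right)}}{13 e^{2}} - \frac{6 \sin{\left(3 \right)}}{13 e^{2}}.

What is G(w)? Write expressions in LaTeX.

Check a candidate G(w) by differentiating: d/dw[G] must match the given G'(w).
A general antiderivative is - \frac{6 e^{- 2 w} \sin{\left(3 w \right)}}{13} + \frac{4 e^{- 2 w} \cos{\left(3 w \right)}}{13} + C.
The condition gives C = -1 + \frac{4 \cos{\left(3 \right)}}{13 e^{2}} - \frac{6 \sin{\left(3 \right)}}{13 e^{2}} - (\frac{4 \cos{\left(3 \right)}}{13 e^{2}} - \frac{6 \sin{\left(3 \right)}}{13 e^{2}}) = -1.
So G(w) = \frac{\left(- 13 e^{2 w} - 6 \sin{\left(3 w \right)} + 4 \cos{\left(3 w \right)}\right) e^{- 2 w}}{13}.
Check: d/dw[\frac{\left(- 13 e^{2 w} - 6 \sin{\left(3 w \right)} + 4 \cos{\left(3 w \right)}\right) e^{- 2 w}}{13}] = - 2 e^{- 2 w} \cos{\left(3 w \right)} = G'(w).

G(w) = \frac{\left(- 13 e^{2 w} - 6 \sin{\left(3 w \right)} + 4 \cos{\left(3 w \right)}\right) e^{- 2 w}}{13}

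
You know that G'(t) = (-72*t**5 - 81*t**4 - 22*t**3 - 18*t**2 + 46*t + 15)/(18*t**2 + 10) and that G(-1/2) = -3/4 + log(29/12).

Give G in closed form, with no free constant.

G(t) = -t**4 - 3*t**3/2 + t**2/2 + 3*t/2 + log(3*t**2 + 5/3) - 1/4

Since d/dt undoes antidifferentiation here, G(t) must give back the stated G'(t).
A general antiderivative is -t**4 - 3*t**3/2 + t**2/2 + 3*t/2 + log(3*t**2 + 5/3) - 3/4 + C.
The condition gives C = -3/4 + log(29/12) - (-5/4 + log(29/12)) = 1/2.
So G(t) = -t**4 - 3*t**3/2 + t**2/2 + 3*t/2 + log(3*t**2 + 5/3) - 1/4.
Check: d/dt[-t**4 - 3*t**3/2 + t**2/2 + 3*t/2 + log(3*t**2 + 5/3) - 1/4] = (-72*t**5 - 81*t**4 - 22*t**3 - 18*t**2 + 46*t + 15)/(18*t**2 + 10) = G'(t).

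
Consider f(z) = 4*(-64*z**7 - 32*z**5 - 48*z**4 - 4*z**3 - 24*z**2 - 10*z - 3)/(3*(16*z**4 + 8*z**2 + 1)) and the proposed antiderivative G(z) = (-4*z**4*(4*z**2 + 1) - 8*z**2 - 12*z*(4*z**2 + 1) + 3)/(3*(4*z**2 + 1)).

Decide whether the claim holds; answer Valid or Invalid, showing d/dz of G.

Valid - differentiating G returns exactly f.

d/dz[G] = (-256*z**7 - 128*z**5 - 192*z**4 - 16*z**3 - 96*z**2 - 40*z - 12)/(48*z**4 + 24*z**2 + 3)
This equals f(z) exactly, so the claim holds.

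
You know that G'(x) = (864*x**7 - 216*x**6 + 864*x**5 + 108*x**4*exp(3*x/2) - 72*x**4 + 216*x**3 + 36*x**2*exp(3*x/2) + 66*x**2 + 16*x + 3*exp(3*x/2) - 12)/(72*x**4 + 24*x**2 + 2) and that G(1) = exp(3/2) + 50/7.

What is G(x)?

For G(x) to be correct, d/dx[G] must agree with the stated G'(x) identically.
A general antiderivative is 3*x**4 - x**3 + 4*x**2 - 2*x/(2*x**2 + 1/3) + exp(3*x/2) + C.
The condition gives C = exp(3/2) + 50/7 - (exp(3/2) + 36/7) = 2.
So G(x) = (18*x**6 - 6*x**5 + 27*x**4 - x**3 + 6*x**2*exp(3*x/2) + 16*x**2 - 6*x + exp(3*x/2) + 2)/(6*x**2 + 1).
Check: d/dx[(18*x**6 - 6*x**5 + 27*x**4 - x**3 + 6*x**2*exp(3*x/2) + 16*x**2 - 6*x + exp(3*x/2) + 2)/(6*x**2 + 1)] = (864*x**7 - 216*x**6 + 864*x**5 + 108*x**4*exp(3*x/2) - 72*x**4 + 216*x**3 + 36*x**2*exp(3*x/2) + 66*x**2 + 16*x + 3*exp(3*x/2) - 12)/(72*x**4 + 24*x**2 + 2) = G'(x).

G(x) = (18*x**6 - 6*x**5 + 27*x**4 - x**3 + 6*x**2*exp(3*x/2) + 16*x**2 - 6*x + exp(3*x/2) + 2)/(6*x**2 + 1)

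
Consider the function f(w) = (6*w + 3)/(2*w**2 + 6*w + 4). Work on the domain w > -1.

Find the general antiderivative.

Factor the denominator (2*(w + 1)*(w + 2)) and decompose: f = 9/(2*(w + 2)) - 3/(2*(w + 1)); each piece integrates to a log, atan, or power term.
Check: d/dw[-3*(log(w + 1) - 3*log(w + 2))/2] = (6*w + 3)/(2*w**2 + 6*w + 4) = f(w).

F(w) = -3*(log(w + 1) - 3*log(w + 2))/2 + C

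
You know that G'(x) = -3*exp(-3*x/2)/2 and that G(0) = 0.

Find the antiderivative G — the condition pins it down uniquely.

Check a candidate G(x) by differentiating: d/dx[G] must match the given G'(x).
A general antiderivative is exp(-3*x/2) + C.
The condition gives C = 0 - (1) = -1.
So G(x) = -(exp(x/2) - 1)*(exp(x/2) + exp(x) + 1)*exp(-3*x/2).
Check: d/dx[-(exp(x/2) - 1)*(exp(x/2) + exp(x) + 1)*exp(-3*x/2)] = -3*exp(-3*x/2)/2 = G'(x).

G(x) = -(exp(x/2) - 1)*(exp(x/2) + exp(x) + 1)*exp(-3*x/2)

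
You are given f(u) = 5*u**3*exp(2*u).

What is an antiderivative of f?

An antiderivative is F(u) = 5*u**3*exp(2*u)/2 - 15*u**2*exp(2*u)/4 + 15*u*exp(2*u)/4 - 15*exp(2*u)/8.

f has the shape v'r + vr' for v = 5*u**3/2 - 15*u**2/4 + 15*u/4 - 15/8 and r = exp(2*u) — it is the derivative of the product v*r.
Check: d/du[5*u**3*exp(2*u)/2 - 15*u**2*exp(2*u)/4 + 15*u*exp(2*u)/4 - 15*exp(2*u)/8] = 5*u**3*exp(2*u) = f(u).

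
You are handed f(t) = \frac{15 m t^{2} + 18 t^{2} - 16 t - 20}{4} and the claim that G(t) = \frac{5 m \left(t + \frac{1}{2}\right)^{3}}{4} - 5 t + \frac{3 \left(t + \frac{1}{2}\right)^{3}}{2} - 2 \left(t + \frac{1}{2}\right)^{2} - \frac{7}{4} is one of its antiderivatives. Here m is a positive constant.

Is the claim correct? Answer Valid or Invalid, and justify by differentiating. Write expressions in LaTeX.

d/dt[G] = \frac{15 m t^{2}}{4} + \frac{15 m t}{4} + \frac{15 m}{16} + \frac{9 t^{2}}{2} + \frac{t}{2} - \frac{47}{8}
d/dt[G] - f(t) = \frac{15 m t}{4} + \frac{15 m}{16} + \frac{9 t}{2} - \frac{7}{8} != 0.

Invalid: d/dt[G] - f = \frac{15 m t}{4} + \frac{15 m}{16} + \frac{9 t}{2} - \frac{7}{8}, which is not 0.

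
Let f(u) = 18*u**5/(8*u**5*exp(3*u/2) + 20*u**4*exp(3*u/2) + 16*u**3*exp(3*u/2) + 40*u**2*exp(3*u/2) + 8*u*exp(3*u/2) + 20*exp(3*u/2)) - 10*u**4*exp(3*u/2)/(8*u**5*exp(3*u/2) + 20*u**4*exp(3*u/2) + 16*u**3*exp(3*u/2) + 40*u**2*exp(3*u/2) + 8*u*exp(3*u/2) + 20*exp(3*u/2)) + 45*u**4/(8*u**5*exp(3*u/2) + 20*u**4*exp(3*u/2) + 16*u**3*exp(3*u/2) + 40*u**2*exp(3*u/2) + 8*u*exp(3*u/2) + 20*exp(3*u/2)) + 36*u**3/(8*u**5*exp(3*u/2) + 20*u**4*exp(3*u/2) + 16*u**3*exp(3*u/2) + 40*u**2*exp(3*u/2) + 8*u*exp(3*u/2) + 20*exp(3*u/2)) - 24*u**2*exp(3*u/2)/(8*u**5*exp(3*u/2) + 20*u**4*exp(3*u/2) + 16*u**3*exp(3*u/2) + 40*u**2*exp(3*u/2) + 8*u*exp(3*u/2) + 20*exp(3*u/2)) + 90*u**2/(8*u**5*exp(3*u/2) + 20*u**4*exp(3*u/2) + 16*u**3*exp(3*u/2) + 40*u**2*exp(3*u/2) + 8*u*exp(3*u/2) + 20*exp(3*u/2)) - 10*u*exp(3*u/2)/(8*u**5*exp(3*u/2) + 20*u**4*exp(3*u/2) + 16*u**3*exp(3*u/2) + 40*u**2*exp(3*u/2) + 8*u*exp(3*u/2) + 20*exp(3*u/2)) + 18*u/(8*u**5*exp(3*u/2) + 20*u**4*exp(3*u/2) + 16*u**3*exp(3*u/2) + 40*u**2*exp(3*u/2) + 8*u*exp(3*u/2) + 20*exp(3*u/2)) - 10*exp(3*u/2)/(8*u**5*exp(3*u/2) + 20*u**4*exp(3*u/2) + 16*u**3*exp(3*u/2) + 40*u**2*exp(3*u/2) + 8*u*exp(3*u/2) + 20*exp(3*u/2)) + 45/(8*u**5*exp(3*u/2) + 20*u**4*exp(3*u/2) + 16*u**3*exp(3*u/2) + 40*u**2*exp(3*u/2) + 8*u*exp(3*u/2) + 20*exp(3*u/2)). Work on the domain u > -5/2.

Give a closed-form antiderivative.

Integrate term by term and add the pieces.
Check: d/du[-5*log(u + 5/2)/4 - 3*exp(-3*u/2)/2 + 1/(2*(2*u**2 + 2))] = (18*u**5 - 10*u**4*exp(3*u/2) + 45*u**4 + 36*u**3 - 24*u**2*exp(3*u/2) + 90*u**2 - 10*u*exp(3*u/2) + 18*u - 10*exp(3*u/2) + 45)/(8*u**5*exp(3*u/2) + 20*u**4*exp(3*u/2) + 16*u**3*exp(3*u/2) + 40*u**2*exp(3*u/2) + 8*u*exp(3*u/2) + 20*exp(3*u/2)), which equals f(u).

An antiderivative is F(u) = -5*log(u + 5/2)/4 - 3*exp(-3*u/2)/2 + 1/(2*(2*u**2 + 2)).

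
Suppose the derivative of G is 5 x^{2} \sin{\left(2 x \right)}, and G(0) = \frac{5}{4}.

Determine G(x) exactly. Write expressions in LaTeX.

G(x) = - \frac{5 x^{2} \cos{\left(2 x \right)}}{2} + \frac{5 x \sin{\left(2 x \right)}}{2} + \frac{5 \cos{\left(2 x \right)}}{4}

The proposed G(x) is checked by its d/dx: the result must match the given G'(x).
A general antiderivative is - \frac{5 x^{2} \cos{\left(2 x \right)}}{2} + \frac{5 x \sin{\left(2 x \right)}}{2} + \frac{5 \cos{\left(2 x \right)}}{4} + C.
The condition gives C = \frac{5}{4} - (\frac{5}{4}) = 0.
So G(x) = - \frac{5 x^{2} \cos{\left(2 x \right)}}{2} + \frac{5 x \sin{\left(2 x \right)}}{2} + \frac{5 \cos{\left(2 x \right)}}{4}.
Check: d/dx[- \frac{5 x^{2} \cos{\left(2 x \right)}}{2} + \frac{5 x \sin{\left(2 x \right)}}{2} + \frac{5 \cos{\left(2 x \right)}}{4}] = 5 x^{2} \sin{\left(2 x \right)} = G'(x).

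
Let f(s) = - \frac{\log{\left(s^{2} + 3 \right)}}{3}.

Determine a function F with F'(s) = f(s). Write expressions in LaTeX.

An antiderivative is F(s) = - \frac{s \log{\left(s^{2} + 3 \right)}}{3} + \frac{2 s}{3} - \frac{2 \sqrt{3} \operatorname{atan}{\left(\frac{\sqrt{3} s}{3} \right)}}{3}.

A first test for any F(s): its s-derivative must equal f(s) identically.
Check: d/ds[- \frac{s \log{\left(s^{2} + 3 \right)}}{3} + \frac{2 s}{3} - \frac{2 \sqrt{3} \operatorname{atan}{\left(\frac{\sqrt{3} s}{3} \right)}}{3}] = - \frac{\log{\left(s^{2} + 3 \right)}}{3} = f(s).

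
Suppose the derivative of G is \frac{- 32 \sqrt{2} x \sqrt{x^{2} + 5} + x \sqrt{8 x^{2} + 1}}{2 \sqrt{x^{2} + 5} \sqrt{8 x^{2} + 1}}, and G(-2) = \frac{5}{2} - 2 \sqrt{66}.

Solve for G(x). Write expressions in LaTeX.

A candidate passes only if d/dx[G] lands on the given G'(x) exactly.
A general antiderivative is \frac{\sqrt{x^{2} + 5}}{2} - 4 \sqrt{4 x^{2} + \frac{1}{2}} + C.
The condition gives C = \frac{5}{2} - 2 \sqrt{66} - (\frac{3}{2} - 2 \sqrt{66}) = 1.
So G(x) = \frac{\sqrt{x^{2} + 5} - 4 \sqrt{2} \sqrt{8 x^{2} + 1} + 2}{2}.
Check: d/dx[\frac{\sqrt{x^{2} + 5} - 4 \sqrt{2} \sqrt{8 x^{2} + 1} + 2}{2}] = \frac{- 32 \sqrt{2} x \sqrt{x^{2} + 5} + x \sqrt{8 x^{2} + 1}}{2 \sqrt{x^{2} + 5} \sqrt{8 x^{2} + 1}} = G'(x).

G(x) = \frac{\sqrt{x^{2} + 5} - 4 \sqrt{2} \sqrt{8 x^{2} + 1} + 2}{2}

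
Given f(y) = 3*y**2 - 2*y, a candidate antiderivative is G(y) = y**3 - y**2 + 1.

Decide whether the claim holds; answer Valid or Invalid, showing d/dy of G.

d/dy[G] = 3*y**2 - 2*y
This equals f(y) exactly, so the claim holds.

Valid - the claim checks out under differentiation.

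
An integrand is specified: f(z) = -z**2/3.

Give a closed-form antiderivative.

Whatever form F(z) takes, F'(z) = f(z) is non-negotiable.
Check: d/dz[-z**3/9] = -z**2/3 = f(z).

An antiderivative is F(z) = -z**3/9.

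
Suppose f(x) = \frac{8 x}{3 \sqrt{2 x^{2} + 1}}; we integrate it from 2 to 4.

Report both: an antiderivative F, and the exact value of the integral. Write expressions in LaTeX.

Antiderivative: F(x) = \frac{4 \sqrt{2 x^{2} + 1}}{3}; value = -4 + \frac{4 \sqrt{33}}{3}

f matches the chain-rule pattern g'(h)*h' with inner function h(x) = 2 x^{2} + 1; substituting u = h(x) collapses the integral.
F(x) = \frac{4 \sqrt{2 x^{2} + 1}}{3} is an antiderivative of f.
Check: d/dx[\frac{4 \sqrt{2 x^{2} + 1}}{3}] = \frac{8 x}{3 \sqrt{2 x^{2} + 1}} = f(x).
F(4) = \frac{4 \sqrt{33}}{3}; F(2) = 4.
Integral = F(4) - F(2) = -4 + \frac{4 \sqrt{33}}{3}.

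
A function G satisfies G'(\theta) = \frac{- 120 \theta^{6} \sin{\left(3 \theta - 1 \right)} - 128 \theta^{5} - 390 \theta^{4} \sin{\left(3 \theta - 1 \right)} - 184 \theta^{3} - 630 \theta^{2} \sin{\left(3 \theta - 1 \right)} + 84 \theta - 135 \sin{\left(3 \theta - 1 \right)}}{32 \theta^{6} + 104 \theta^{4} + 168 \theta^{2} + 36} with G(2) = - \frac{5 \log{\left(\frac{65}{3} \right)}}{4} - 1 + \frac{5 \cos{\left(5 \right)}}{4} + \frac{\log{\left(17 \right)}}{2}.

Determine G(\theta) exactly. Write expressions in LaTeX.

Any candidate G(\theta) must reproduce the stated G'(\theta) exactly.
A general antiderivative is \frac{\log{\left(4 \theta^{2} + 1 \right)}}{2} - \frac{5 \log{\left(\frac{2 \theta^{4}}{3} + 2 \theta^{2} + 3 \right)}}{4} + \frac{5 \cos{\left(3 \theta - 1 \right)}}{4} + C.
The condition gives C = - \frac{5 \log{\left(\frac{65}{3} \right)}}{4} - 1 + \frac{5 \cos{\left(5 \right)}}{4} + \frac{\log{\left(17 \right)}}{2} - (- \frac{5 \log{\left(\frac{65}{3} \right)}}{4} + \frac{5 \cos{\left(5 \right)}}{4} + \frac{\log{\left(17 \right)}}{2}) = -1.
So G(\theta) = \frac{\log{\left(4 \theta^{2} + 1 \right)}}{2} - \frac{5 \log{\left(\frac{2 \theta^{4}}{3} + 2 \theta^{2} + 3 \right)}}{4} + \frac{5 \cos{\left(3 \theta - 1 \right)}}{4} - 1.
Check: d/d\theta[\frac{\log{\left(4 \theta^{2} + 1 \right)}}{2} - \frac{5 \log{\left(\frac{2 \theta^{4}}{3} + 2 \theta^{2} + 3 \right)}}{4} + \frac{5 \cos{\left(3 \theta - 1 \right)}}{4} - 1] = \frac{- 120 \theta^{6} \sin{\left(3 \theta - 1 \right)} - 128 \theta^{5} - 390 \theta^{4} \sin{\left(3 \theta - 1 \right)} - 184 \theta^{3} - 630 \theta^{2} \sin{\left(3 \theta - 1 \right)} + 84 \theta - 135 \sin{\left(3 \theta - 1 \right)}}{32 \theta^{6} + 104 \theta^{4} + 168 \theta^{2} + 36} = G'(\theta).

G(\theta) = \frac{\log{\left(4 \theta^{2} + 1 \right)}}{2} - \frac{5 \log{\left(\frac{2 \theta^{4}}{3} + 2 \theta^{2} + 3 \right)}}{4} + \frac{5 \cos{\left(3 \theta - 1 \right)}}{4} - 1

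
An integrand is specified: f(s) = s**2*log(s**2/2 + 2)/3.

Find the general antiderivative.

Since d/ds undoes antidifferentiation here, F'(s) = f(s) is required of F(s).
Check: d/ds[(3*s**3*log(s**2/2 + 2) - 2*s**3 + 24*s - 48*atan(s/2))/27] = s**2*log(s**2/2 + 2)/3 = f(s).

F(s) = (3*s**3*log(s**2/2 + 2) - 2*s**3 + 24*s - 48*atan(s/2))/27 + C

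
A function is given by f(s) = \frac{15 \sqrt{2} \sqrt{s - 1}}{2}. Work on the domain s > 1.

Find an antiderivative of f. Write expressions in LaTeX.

An antiderivative is F(s) = 5 \sqrt{2} s \sqrt{s - 1} - 5 \sqrt{2} \sqrt{s - 1}.

An antiderivative F(s) passes only if d/ds[F] lands on f(s) exactly.
Check: d/ds[5 \sqrt{2} s \sqrt{s - 1} - 5 \sqrt{2} \sqrt{s - 1}] = \frac{15 \sqrt{2} s - 15 \sqrt{2}}{2 \sqrt{s - 1}}, which equals f(s).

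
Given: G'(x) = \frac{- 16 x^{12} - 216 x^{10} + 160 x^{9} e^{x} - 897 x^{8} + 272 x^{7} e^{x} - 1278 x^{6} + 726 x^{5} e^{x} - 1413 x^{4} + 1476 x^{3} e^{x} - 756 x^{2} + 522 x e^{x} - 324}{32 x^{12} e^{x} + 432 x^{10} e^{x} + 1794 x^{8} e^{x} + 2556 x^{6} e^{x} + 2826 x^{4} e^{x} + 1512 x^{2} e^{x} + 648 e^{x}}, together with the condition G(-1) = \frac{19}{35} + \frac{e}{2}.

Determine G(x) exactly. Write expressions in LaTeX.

G(x) = 1 + \frac{e^{- x}}{2} - \frac{1}{4 x^{4} + 3 x^{2} + 3} - \frac{5}{2 x^{2} + 12}

The proposed G(x) is checked by its d/dx: the result must match the given G'(x).
A general antiderivative is \frac{e^{- x}}{2} - \frac{1}{2 \left(2 x^{4} + \frac{3 x^{2}}{2} + \frac{3}{2}\right)} - \frac{5}{2 \left(x^{2} + 6\right)} + C.
The condition gives C = \frac{19}{35} + \frac{e}{2} - (- \frac{16}{35} + \frac{e}{2}) = 1.
So G(x) = 1 + \frac{e^{- x}}{2} - \frac{1}{4 x^{4} + 3 x^{2} + 3} - \frac{5}{2 x^{2} + 12}.
Check: d/dx[1 + \frac{e^{- x}}{2} - \frac{1}{4 x^{4} + 3 x^{2} + 3} - \frac{5}{2 x^{2} + 12}] = \frac{- 16 x^{12} - 216 x^{10} + 160 x^{9} e^{x} - 897 x^{8} + 272 x^{7} e^{x} - 1278 x^{6} + 726 x^{5} e^{x} - 1413 x^{4} + 1476 x^{3} e^{x} - 756 x^{2} + 522 x e^{x} - 324}{32 x^{12} e^{x} + 432 x^{10} e^{x} + 1794 x^{8} e^{x} + 2556 x^{6} e^{x} + 2826 x^{4} e^{x} + 1512 x^{2} e^{x} + 648 e^{x}} = G'(x).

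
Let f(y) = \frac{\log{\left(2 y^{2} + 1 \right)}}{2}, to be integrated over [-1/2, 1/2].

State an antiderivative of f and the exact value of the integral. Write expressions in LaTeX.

Check any antiderivative F(y) by computing F'(y) and comparing it with f(y).
F(y) = \frac{y \log{\left(2 y^{2} + 1 \right)} - 2 y + \sqrt{2} \operatorname{atan}{\left(\sqrt{2} y \right)}}{2} is an antiderivative of f.
Check: d/dy[\frac{y \log{\left(2 y^{2} + 1 \right)} - 2 y + \sqrt{2} \operatorname{atan}{\left(\sqrt{2} y \right)}}{2}] = \frac{\log{\left(2 y^{2} + 1 \right)}}{2} = f(y).
F(1/2) = - \frac{1}{2} + \frac{\log{\left(\frac{3}{2} \right)}}{4} + \frac{\sqrt{2} \operatorname{atan}{\left(\frac{\sqrt{2}}{2} \right)}}{2}; F(-1/2) = - \frac{\sqrt{2} \operatorname{atan}{\left(\frac{\sqrt{2}}{2} \right)}}{2} - \frac{\log{\left(\frac{3}{2} \right)}}{4} + \frac{1}{2}.
Integral = F(1/2) - F(-1/2) = -1 + \frac{\log{\left(\frac{3}{2} \right)}}{2} + \sqrt{2} \operatorname{atan}{\left(\frac{\sqrt{2}}{2} \right)}.

Antiderivative: F(y) = \frac{y \log{\left(2 y^{2} + 1 \right)} - 2 y + \sqrt{2} \operatorname{atan}{\left(\sqrt{2} y \right)}}{2}; value = -1 + \frac{\log{\left(\frac{3}{2} \right)}}{2} + \sqrt{2} \operatorname{atan}{\left(\frac{\sqrt{2}}{2} \right)}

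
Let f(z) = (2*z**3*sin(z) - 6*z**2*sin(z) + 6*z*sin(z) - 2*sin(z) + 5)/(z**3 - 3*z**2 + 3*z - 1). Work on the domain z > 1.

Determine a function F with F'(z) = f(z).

An antiderivative is F(z) = -(4*z**2*cos(z) - 8*z*cos(z) + 4*cos(z) + 5)/(2*(z - 1)**2).

Check any antiderivative F(z) by computing F'(z) and comparing it with f(z).
Check: d/dz[-(4*z**2*cos(z) - 8*z*cos(z) + 4*cos(z) + 5)/(2*(z - 1)**2)] = (2*z**3*sin(z) - 6*z**2*sin(z) + 6*z*sin(z) - 2*sin(z) + 5)/(z**3 - 3*z**2 + 3*z - 1) = f(z).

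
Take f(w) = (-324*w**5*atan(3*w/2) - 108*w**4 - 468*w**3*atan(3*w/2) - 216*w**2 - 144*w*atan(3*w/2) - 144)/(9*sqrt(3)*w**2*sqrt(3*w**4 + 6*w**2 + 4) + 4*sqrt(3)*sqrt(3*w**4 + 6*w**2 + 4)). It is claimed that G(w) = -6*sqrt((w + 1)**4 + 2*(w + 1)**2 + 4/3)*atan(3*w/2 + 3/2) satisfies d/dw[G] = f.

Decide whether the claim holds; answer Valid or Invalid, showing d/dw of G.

d/dw[G] = (-324*w**5*atan(3*w/2 + 3/2) - 1620*w**4*atan(3*w/2 + 3/2) - 108*w**4 - 3708*w**3*atan(3*w/2 + 3/2) - 432*w**3 - 4644*w**2*atan(3*w/2 + 3/2) - 864*w**2 - 3168*w*atan(3*w/2 + 3/2) - 864*w - 936*atan(3*w/2 + 3/2) - 468)/(9*sqrt(3)*w**2*sqrt(3*w**4 + 12*w**3 + 24*w**2 + 24*w + 13) + 18*sqrt(3)*w*sqrt(3*w**4 + 12*w**3 + 24*w**2 + 24*w + 13) + 13*sqrt(3)*sqrt(3*w**4 + 12*w**3 + 24*w**2 + 24*w + 13))
d/dw[G] - f(w) = (-2916*w**7*sqrt(3*w**4 + 6*w**2 + 4)*atan(3*w/2 + 3/2) + 2916*w**7*sqrt(3*w**4 + 12*w**3 + 24*w**2 + 24*w + 13)*atan(3*w/2) - 14580*w**6*sqrt(3*w**4 + 6*w**2 + 4)*atan(3*w/2 + 3/2) - 972*w**6*sqrt(3*w**4 + 6*w**2 + 4) + 5832*w**6*sqrt(3*w**4 + 12*w**3 + 24*w**2 + 24*w + 13)*atan(3*w/2) + 972*w**6*sqrt(3*w**4 + 12*w**3 + 24*w**2 + 24*w + 13) - 34668*w**5*sqrt(3*w**4 + 6*w**2 + 4)*atan(3*w/2 + 3/2) - 3888*w**5*sqrt(3*w**4 + 6*w**2 + 4) + 8424*w**5*sqrt(3*w**4 + 12*w**3 + 24*w**2 + 24*w + 13)*atan(3*w/2) + 1944*w**5*sqrt(3*w**4 + 12*w**3 + 24*w**2 + 24*w + 13) - 48276*w**4*sqrt(3*w**4 + 6*w**2 + 4)*atan(3*w/2 + 3/2) - 8208*w**4*sqrt(3*w**4 + 6*w**2 + 4) + 8424*w**4*sqrt(3*w**4 + 12*w**3 + 24*w**2 + 24*w + 13)*atan(3*w/2) + 3348*w**4*sqrt(3*w**4 + 12*w**3 + 24*w**2 + 24*w + 13) - 43344*w**3*sqrt(3*w**4 + 6*w**2 + 4)*atan(3*w/2 + 3/2) - 9504*w**3*sqrt(3*w**4 + 6*w**2 + 4) + 7380*w**3*sqrt(3*w**4 + 12*w**3 + 24*w**2 + 24*w + 13)*atan(3*w/2) + 3888*w**3*sqrt(3*w**4 + 12*w**3 + 24*w**2 + 24*w + 13) - 27000*w**2*sqrt(3*w**4 + 6*w**2 + 4)*atan(3*w/2 + 3/2) - 7668*w**2*sqrt(3*w**4 + 6*w**2 + 4) + 2592*w**2*sqrt(3*w**4 + 12*w**3 + 24*w**2 + 24*w + 13)*atan(3*w/2) + 4104*w**2*sqrt(3*w**4 + 12*w**3 + 24*w**2 + 24*w + 13) - 12672*w*sqrt(3*w**4 + 6*w**2 + 4)*atan(3*w/2 + 3/2) - 3456*w*sqrt(3*w**4 + 6*w**2 + 4) + 1872*w*sqrt(3*w**4 + 12*w**3 + 24*w**2 + 24*w + 13)*atan(3*w/2) + 2592*w*sqrt(3*w**4 + 12*w**3 + 24*w**2 + 24*w + 13) - 3744*sqrt(3*w**4 + 6*w**2 + 4)*atan(3*w/2 + 3/2) - 1872*sqrt(3*w**4 + 6*w**2 + 4) + 1872*sqrt(3*w**4 + 12*w**3 + 24*w**2 + 24*w + 13))/(81*sqrt(3)*w**4*sqrt(3*w**4 + 6*w**2 + 4)*sqrt(3*w**4 + 12*w**3 + 24*w**2 + 24*w + 13) + 162*sqrt(3)*w**3*sqrt(3*w**4 + 6*w**2 + 4)*sqrt(3*w**4 + 12*w**3 + 24*w**2 + 24*w + 13) + 153*sqrt(3)*w**2*sqrt(3*w**4 + 6*w**2 + 4)*sqrt(3*w**4 + 12*w**3 + 24*w**2 + 24*w + 13) + 72*sqrt(3)*w*sqrt(3*w**4 + 6*w**2 + 4)*sqrt(3*w**4 + 12*w**3 + 24*w**2 + 24*w + 13) + 52*sqrt(3)*sqrt(3*w**4 + 6*w**2 + 4)*sqrt(3*w**4 + 12*w**3 + 24*w**2 + 24*w + 13)) != 0.

Invalid: d/dw[G] - f = (-2916*w**7*sqrt(3*w**4 + 6*w**2 + 4)*atan(3*w/2 + 3/2) + 2916*w**7*sqrt(3*w**4 + 12*w**3 + 24*w**2 + 24*w + 13)*atan(3*w/2) - 14580*w**6*sqrt(3*w**4 + 6*w**2 + 4)*atan(3*w/2 + 3/2) - 972*w**6*sqrt(3*w**4 + 6*w**2 + 4) + 5832*w**6*sqrt(3*w**4 + 12*w**3 + 24*w**2 + 24*w + 13)*atan(3*w/2) + 972*w**6*sqrt(3*w**4 + 12*w**3 + 24*w**2 + 24*w + 13) - 34668*w**5*sqrt(3*w**4 + 6*w**2 + 4)*atan(3*w/2 + 3/2) - 3888*w**5*sqrt(3*w**4 + 6*w**2 + 4) + 8424*w**5*sqrt(3*w**4 + 12*w**3 + 24*w**2 + 24*w + 13)*atan(3*w/2) + 1944*w**5*sqrt(3*w**4 + 12*w**3 + 24*w**2 + 24*w + 13) - 48276*w**4*sqrt(3*w**4 + 6*w**2 + 4)*atan(3*w/2 + 3/2) - 8208*w**4*sqrt(3*w**4 + 6*w**2 + 4) + 8424*w**4*sqrt(3*w**4 + 12*w**3 + 24*w**2 + 24*w + 13)*atan(3*w/2) + 3348*w**4*sqrt(3*w**4 + 12*w**3 + 24*w**2 + 24*w + 13) - 43344*w**3*sqrt(3*w**4 + 6*w**2 + 4)*atan(3*w/2 + 3/2) - 9504*w**3*sqrt(3*w**4 + 6*w**2 + 4) + 7380*w**3*sqrt(3*w**4 + 12*w**3 + 24*w**2 + 24*w + 13)*atan(3*w/2) + 3888*w**3*sqrt(3*w**4 + 12*w**3 + 24*w**2 + 24*w + 13) - 27000*w**2*sqrt(3*w**4 + 6*w**2 + 4)*atan(3*w/2 + 3/2) - 7668*w**2*sqrt(3*w**4 + 6*w**2 + 4) + 2592*w**2*sqrt(3*w**4 + 12*w**3 + 24*w**2 + 24*w + 13)*atan(3*w/2) + 4104*w**2*sqrt(3*w**4 + 12*w**3 + 24*w**2 + 24*w + 13) - 12672*w*sqrt(3*w**4 + 6*w**2 + 4)*atan(3*w/2 + 3/2) - 3456*w*sqrt(3*w**4 + 6*w**2 + 4) + 1872*w*sqrt(3*w**4 + 12*w**3 + 24*w**2 + 24*w + 13)*atan(3*w/2) + 2592*w*sqrt(3*w**4 + 12*w**3 + 24*w**2 + 24*w + 13) - 3744*sqrt(3*w**4 + 6*w**2 + 4)*atan(3*w/2 + 3/2) - 1872*sqrt(3*w**4 + 6*w**2 + 4) + 1872*sqrt(3*w**4 + 12*w**3 + 24*w**2 + 24*w + 13))/(81*sqrt(3)*w**4*sqrt(3*w**4 + 6*w**2 + 4)*sqrt(3*w**4 + 12*w**3 + 24*w**2 + 24*w + 13) + 162*sqrt(3)*w**3*sqrt(3*w**4 + 6*w**2 + 4)*sqrt(3*w**4 + 12*w**3 + 24*w**2 + 24*w + 13) + 153*sqrt(3)*w**2*sqrt(3*w**4 + 6*w**2 + 4)*sqrt(3*w**4 + 12*w**3 + 24*w**2 + 24*w + 13) + 72*sqrt(3)*w*sqrt(3*w**4 + 6*w**2 + 4)*sqrt(3*w**4 + 12*w**3 + 24*w**2 + 24*w + 13) + 52*sqrt(3)*sqrt(3*w**4 + 6*w**2 + 4)*sqrt(3*w**4 + 12*w**3 + 24*w**2 + 24*w + 13)), which is not 0.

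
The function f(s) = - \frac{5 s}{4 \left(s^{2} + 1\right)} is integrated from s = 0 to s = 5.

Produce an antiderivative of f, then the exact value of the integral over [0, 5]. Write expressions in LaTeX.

Antiderivative: F(s) = - \frac{5 \log{\left(s^{2} + 1 \right)}}{8}; value = - \frac{5 \log{\left(26 \right)}}{8}

f matches the chain-rule pattern g'(h)*h' with inner function h(s) = s^{2} + 1; substituting u = h(s) collapses the integral.
F(s) = - \frac{5 \log{\left(s^{2} + 1 \right)}}{8} is an antiderivative of f.
Check: d/ds[- \frac{5 \log{\left(s^{2} + 1 \right)}}{8}] = - \frac{5 s}{4 s^{2} + 4}, which equals f(s).
F(5) = - \frac{5 \log{\left(26 \right)}}{8}; F(0) = 0.
Integral = F(5) - F(0) = - \frac{5 \log{\left(26 \right)}}{8}.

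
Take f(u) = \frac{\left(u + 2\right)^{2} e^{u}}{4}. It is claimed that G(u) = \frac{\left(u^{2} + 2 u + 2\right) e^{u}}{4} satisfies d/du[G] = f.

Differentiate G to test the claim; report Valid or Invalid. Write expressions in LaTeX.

d/du[G] = \frac{u^{2} e^{u}}{4} + u e^{u} + e^{u}
This equals f(u) exactly, so the claim holds.

Valid - differentiating G returns exactly f.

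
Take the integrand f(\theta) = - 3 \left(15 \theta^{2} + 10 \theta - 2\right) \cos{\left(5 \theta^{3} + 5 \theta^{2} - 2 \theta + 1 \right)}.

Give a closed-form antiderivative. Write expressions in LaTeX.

An antiderivative is F(\theta) = - 3 \sin{\left(5 \theta^{3} + 5 \theta^{2} - 2 \theta + 1 \right)}.

f matches the chain-rule pattern g'(h)*h' with inner function h(\theta) = 5 \theta^{3} + 5 \theta^{2} - 2 \theta + 1; substituting u = h(\theta) collapses the integral.
Check: d/d\theta[- 3 \sin{\left(5 \theta^{3} + 5 \theta^{2} - 2 \theta + 1 \right)}] = - 45 \theta^{2} \cos{\left(5 \theta^{3} + 5 \theta^{2} - 2 \theta + 1 \right)} - 30 \theta \cos{\left(5 \theta^{3} + 5 \theta^{2} - 2 \theta + 1 \right)} + 6 \cos{\left(5 \theta^{3} + 5 \theta^{2} - 2 \theta + 1 \right)}, which equals f(\theta).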